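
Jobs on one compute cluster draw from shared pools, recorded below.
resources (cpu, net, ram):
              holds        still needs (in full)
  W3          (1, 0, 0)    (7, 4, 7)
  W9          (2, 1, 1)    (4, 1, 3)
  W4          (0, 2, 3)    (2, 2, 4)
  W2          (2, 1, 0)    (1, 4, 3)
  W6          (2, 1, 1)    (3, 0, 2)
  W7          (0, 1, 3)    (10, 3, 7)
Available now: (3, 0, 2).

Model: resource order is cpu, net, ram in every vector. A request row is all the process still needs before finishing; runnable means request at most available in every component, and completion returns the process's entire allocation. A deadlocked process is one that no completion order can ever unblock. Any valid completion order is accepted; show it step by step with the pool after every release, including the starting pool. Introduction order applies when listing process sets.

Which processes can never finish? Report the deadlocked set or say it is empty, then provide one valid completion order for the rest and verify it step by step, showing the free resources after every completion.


No process is deadlocked.
Key observation: W6 leads a chain of completions in which each release enables another process.
A valid finishing order for the others: W6, W9, W4, W3, W2, W7. Check, step by step:
  pool = (3, 0, 2)
  run W6 (needs (3, 0, 2), free (3, 0, 2)); after release of (2, 1, 1) the pool is (5, 1, 3)
  run W9 (needs (4, 1, 3), free (5, 1, 3)); after release of (2, 1, 1) the pool is (7, 2, 4)
  run W4 (needs (2, 2, 4), free (7, 2, 4)); after release of (0, 2, 3) the pool is (7, 4, 7)
  run W3 (needs (7, 4, 7), free (7, 4, 7)); after release of (1, 0, 0) the pool is (8, 4, 7)
  run W2 (needs (1, 4, 3), free (8, 4, 7)); after release of (2, 1, 0) the pool is (10, 5, 7)
  run W7 (needs (10, 3, 7), free (10, 5, 7)); after release of (0, 1, 3) the pool is (10, 6, 10)


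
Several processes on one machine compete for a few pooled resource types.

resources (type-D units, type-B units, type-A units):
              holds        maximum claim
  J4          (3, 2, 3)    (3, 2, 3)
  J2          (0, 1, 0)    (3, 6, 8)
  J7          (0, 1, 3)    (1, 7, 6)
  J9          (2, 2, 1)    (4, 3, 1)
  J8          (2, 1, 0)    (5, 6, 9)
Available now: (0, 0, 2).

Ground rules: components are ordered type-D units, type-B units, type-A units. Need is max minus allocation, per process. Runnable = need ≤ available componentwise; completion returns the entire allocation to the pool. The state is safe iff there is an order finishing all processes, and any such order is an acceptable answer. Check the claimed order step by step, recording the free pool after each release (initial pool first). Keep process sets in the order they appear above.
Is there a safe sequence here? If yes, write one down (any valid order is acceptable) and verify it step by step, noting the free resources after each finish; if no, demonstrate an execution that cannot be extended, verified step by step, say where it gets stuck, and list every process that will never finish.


UNSAFE.
Key observation: even finishing J4, J9 leaves just (5, 4, 6) free — too little type-B units for any of the remaining processes.
The run J4, J9 cannot be extended any further. Check, step by step:
  pool = (0, 0, 2)
  J4: need (0, 0, 0) fits (0, 0, 2); releases (3, 2, 3), pool now (3, 2, 5)
  J9: need (2, 1, 0) fits (3, 2, 5); releases (2, 2, 1), pool now (5, 4, 6)
  J2 cannot run: need (3, 5, 8) vs free (5, 4, 6) (insufficient type-B units and type-A units)
  J7 cannot run: need (1, 6, 3) vs free (5, 4, 6) (insufficient type-B units)
  J8 cannot run: need (3, 5, 9) vs free (5, 4, 6) (insufficient type-B units and type-A units)
Processes that can never finish: J2, J7 and J8.


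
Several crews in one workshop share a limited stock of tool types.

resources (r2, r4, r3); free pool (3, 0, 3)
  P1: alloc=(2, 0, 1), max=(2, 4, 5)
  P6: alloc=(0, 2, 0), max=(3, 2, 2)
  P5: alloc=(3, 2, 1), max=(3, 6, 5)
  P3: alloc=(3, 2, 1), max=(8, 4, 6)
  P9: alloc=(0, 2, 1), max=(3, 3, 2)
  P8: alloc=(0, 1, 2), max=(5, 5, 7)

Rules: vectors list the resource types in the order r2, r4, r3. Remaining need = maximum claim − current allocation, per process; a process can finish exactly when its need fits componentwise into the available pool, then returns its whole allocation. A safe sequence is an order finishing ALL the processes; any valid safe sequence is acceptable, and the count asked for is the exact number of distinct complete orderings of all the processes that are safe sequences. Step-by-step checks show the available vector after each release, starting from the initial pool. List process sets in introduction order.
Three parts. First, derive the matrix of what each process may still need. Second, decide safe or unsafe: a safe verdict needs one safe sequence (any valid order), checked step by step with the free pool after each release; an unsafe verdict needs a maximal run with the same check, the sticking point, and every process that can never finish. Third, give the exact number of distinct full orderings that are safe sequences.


(1) Need matrix, components ordered r2, r4, r3:
  P1: (0, 4, 4)
  P6: (3, 0, 2)
  P5: (0, 4, 4)
  P3: (5, 2, 5)
  P9: (3, 1, 1)
  P8: (5, 4, 5)
(2) SAFE — a valid safe sequence is P6, P9, P5, P8, P3, P1.
Key observation: the order's first zero-slack moment is P6 ((3, 0, 2) needed, (3, 0, 3) free — a requested resource with nothing to spare).
Check, step by step:
  pool = (3, 0, 3)
  P6 needs (3, 0, 2) <= (3, 0, 3) -> finishes; pool += (0, 2, 0) = (3, 2, 3)
  P9 needs (3, 1, 1) <= (3, 2, 3) -> finishes; pool += (0, 2, 1) = (3, 4, 4)
  P5 needs (0, 4, 4) <= (3, 4, 4) -> finishes; pool += (3, 2, 1) = (6, 6, 5)
  P8 needs (5, 4, 5) <= (6, 6, 5) -> finishes; pool += (0, 1, 2) = (6, 7, 7)
  P3 needs (5, 2, 5) <= (6, 7, 7) -> finishes; pool += (3, 2, 1) = (9, 9, 8)
  P1 needs (0, 4, 4) <= (9, 9, 8) -> finishes; pool += (2, 0, 1) = (11, 9, 9)
(3) Exactly 12 of the possible complete orderings are safe sequences.


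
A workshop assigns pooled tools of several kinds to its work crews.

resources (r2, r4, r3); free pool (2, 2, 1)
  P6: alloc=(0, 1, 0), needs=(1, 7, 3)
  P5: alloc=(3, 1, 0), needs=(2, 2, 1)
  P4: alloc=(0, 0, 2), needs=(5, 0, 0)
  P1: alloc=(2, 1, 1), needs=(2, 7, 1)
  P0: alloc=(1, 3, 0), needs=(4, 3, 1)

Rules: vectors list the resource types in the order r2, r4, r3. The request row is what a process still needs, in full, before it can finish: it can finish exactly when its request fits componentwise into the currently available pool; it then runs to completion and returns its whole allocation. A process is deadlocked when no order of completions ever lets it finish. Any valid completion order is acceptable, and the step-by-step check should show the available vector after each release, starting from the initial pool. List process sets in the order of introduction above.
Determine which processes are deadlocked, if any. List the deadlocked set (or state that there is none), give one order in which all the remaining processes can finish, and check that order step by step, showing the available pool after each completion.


Deadlocked set: P6 and P1.
Key observation: the wall is r4: completing P5, P0, P4 brings the pool only to (6, 6, 3), and all the rest need more.
A valid finishing order for the others: P5, P0, P4. Verifying each step:
  pool = (2, 2, 1)
  run P5 (needs (2, 2, 1), free (2, 2, 1)); after release of (3, 1, 0) the pool is (5, 3, 1)
  run P0 (needs (4, 3, 1), free (5, 3, 1)); after release of (1, 3, 0) the pool is (6, 6, 1)
  run P4 (needs (5, 0, 0), free (6, 6, 1)); after release of (0, 0, 2) the pool is (6, 6, 3)
The stuck group stays short no matter what:
  P6 still needs (1, 7, 3) but only (6, 6, 3) is free — short on r4
  P1 still needs (2, 7, 1) but only (6, 6, 3) is free — short on r4


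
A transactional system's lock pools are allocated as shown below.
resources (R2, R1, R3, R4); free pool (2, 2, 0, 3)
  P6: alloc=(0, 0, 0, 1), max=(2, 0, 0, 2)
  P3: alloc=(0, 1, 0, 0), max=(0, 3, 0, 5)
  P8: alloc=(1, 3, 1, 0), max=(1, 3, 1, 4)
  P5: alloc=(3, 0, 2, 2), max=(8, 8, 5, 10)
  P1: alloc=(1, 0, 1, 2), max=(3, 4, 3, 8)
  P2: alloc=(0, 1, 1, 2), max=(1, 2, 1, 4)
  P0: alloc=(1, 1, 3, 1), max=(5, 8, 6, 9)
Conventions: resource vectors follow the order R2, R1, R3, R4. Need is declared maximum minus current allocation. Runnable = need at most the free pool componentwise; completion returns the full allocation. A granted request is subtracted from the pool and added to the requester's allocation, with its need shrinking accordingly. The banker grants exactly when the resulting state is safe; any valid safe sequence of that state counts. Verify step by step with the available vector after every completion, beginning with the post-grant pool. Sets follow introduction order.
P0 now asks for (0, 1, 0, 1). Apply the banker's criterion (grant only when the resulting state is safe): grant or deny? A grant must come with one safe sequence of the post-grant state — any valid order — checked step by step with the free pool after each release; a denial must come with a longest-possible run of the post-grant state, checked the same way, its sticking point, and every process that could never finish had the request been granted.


DENY: after the grant no complete ordering would exist.
Key observation: even finishing P6, P2, P8, P3 leaves just (3, 6, 2, 5) free — too little R4 for any of the remaining processes.
Pretend the grant happened; the run P6, P2, P8, P3 goes as far as possible. Step-by-step check:
  pool = (2, 1, 0, 2)
  P6 needs (2, 0, 0, 1) <= (2, 1, 0, 2) -> finishes; pool += (0, 0, 0, 1) = (2, 1, 0, 3)
  P2 needs (1, 1, 0, 2) <= (2, 1, 0, 3) -> finishes; pool += (0, 1, 1, 2) = (2, 2, 1, 5)
  P8 needs (0, 0, 0, 4) <= (2, 2, 1, 5) -> finishes; pool += (1, 3, 1, 0) = (3, 5, 2, 5)
  P3 needs (0, 2, 0, 5) <= (3, 5, 2, 5) -> finishes; pool += (0, 1, 0, 0) = (3, 6, 2, 5)
  P5 still needs (5, 8, 3, 8) but only (3, 6, 2, 5) is free — short on R2, R1, R3 and R4
  P1 still needs (2, 4, 2, 6) but only (3, 6, 2, 5) is free — short on R4
  P0 still needs (4, 6, 3, 7) but only (3, 6, 2, 5) is free — short on R2, R3 and R4
Processes that could never finish after the grant: P5, P1 and P0.


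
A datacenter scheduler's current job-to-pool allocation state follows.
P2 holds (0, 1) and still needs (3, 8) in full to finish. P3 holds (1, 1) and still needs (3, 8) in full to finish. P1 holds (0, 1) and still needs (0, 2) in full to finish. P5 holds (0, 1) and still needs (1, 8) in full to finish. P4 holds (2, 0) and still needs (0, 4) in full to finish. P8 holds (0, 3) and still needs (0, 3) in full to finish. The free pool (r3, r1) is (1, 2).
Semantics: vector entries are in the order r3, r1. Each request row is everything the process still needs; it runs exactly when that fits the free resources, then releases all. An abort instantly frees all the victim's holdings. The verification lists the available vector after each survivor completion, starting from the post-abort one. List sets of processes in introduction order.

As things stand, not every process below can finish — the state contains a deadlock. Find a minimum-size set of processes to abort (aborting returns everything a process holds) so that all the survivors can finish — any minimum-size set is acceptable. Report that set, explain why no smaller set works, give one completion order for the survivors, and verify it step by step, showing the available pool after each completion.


The answer: abort P2 and P3.
Key observation: before aborting P2 and P3, P5 was permanently blocked — no order could ever run it; afterwards it completes at step 4.
Minimality, checking each single-abort alternative: P2 alone leaves P3 blocked (short on r1); P3 alone leaves P2 blocked (short on r1); P1 alone leaves P2 blocked (short on r1); P5 alone leaves P2 blocked (short on r1); P4 alone leaves P2 blocked (short on r1); P8 alone leaves P2 blocked (short on r1).
Survivors finish in the order: P8, P4, P1, P5. Step-by-step check (pool after the aborts first):
  pool = (2, 4)
  P8 needs (0, 3) <= (2, 4) -> finishes; pool += (0, 3) = (2, 7)
  P4 needs (0, 4) <= (2, 7) -> finishes; pool += (2, 0) = (4, 7)
  P1 needs (0, 2) <= (4, 7) -> finishes; pool += (0, 1) = (4, 8)
  P5 needs (1, 8) <= (4, 8) -> finishes; pool += (0, 1) = (4, 9)


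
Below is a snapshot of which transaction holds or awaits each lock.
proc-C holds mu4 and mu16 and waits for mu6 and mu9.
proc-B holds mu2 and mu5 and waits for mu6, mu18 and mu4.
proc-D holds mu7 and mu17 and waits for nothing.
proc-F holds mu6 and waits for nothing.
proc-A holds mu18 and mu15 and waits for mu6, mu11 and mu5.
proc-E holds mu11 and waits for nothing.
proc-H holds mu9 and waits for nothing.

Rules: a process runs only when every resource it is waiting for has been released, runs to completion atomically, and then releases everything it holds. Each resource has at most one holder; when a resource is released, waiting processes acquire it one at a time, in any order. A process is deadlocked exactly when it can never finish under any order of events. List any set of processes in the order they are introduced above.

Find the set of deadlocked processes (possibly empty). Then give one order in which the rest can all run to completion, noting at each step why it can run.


The deadlocked set is proc-B and proc-A.
Key observation: the cycle proc-B -> proc-A -> proc-B can never break — each member waits on the next; no other process is dragged down with it.
A valid finishing order for the others: proc-H, proc-D, proc-F, proc-E, proc-C.
Step-by-step check:
  run proc-H (it waits on nothing); releases mu9
  run proc-D (it waits on nothing); releases mu7 and mu17
  run proc-F (it waits on nothing); releases mu6
  run proc-E (it waits on nothing); releases mu11
  run proc-C (all its waits — mu6 and mu9 — are resolved); releases mu4 and mu16


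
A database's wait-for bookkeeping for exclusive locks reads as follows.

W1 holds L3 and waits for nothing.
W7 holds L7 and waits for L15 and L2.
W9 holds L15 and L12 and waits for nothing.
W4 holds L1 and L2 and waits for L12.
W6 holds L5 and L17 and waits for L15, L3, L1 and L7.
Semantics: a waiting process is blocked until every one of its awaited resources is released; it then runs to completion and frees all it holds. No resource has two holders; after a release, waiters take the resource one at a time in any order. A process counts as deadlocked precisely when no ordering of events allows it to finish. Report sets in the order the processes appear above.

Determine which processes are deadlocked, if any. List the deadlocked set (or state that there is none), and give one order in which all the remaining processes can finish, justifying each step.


The deadlocked set is empty.
Key observation: every chain of waits terminates; starting from the processes that wait on nothing, all the rest unlock in turn.
A valid finishing order for the others: W9, W4, W7, W1, W6.
Verifying each step:
  run W9 (it waits on nothing); releases L15 and L12
  W4 waits on L12 — all released -> runs and releases L1 and L2
  W7 waits on L15 and L2 — all released -> runs and releases L7
  run W1 (it waits on nothing); releases L3
  W6 waits on L15, L3, L1 and L7 — all released -> runs and releases L5 and L17


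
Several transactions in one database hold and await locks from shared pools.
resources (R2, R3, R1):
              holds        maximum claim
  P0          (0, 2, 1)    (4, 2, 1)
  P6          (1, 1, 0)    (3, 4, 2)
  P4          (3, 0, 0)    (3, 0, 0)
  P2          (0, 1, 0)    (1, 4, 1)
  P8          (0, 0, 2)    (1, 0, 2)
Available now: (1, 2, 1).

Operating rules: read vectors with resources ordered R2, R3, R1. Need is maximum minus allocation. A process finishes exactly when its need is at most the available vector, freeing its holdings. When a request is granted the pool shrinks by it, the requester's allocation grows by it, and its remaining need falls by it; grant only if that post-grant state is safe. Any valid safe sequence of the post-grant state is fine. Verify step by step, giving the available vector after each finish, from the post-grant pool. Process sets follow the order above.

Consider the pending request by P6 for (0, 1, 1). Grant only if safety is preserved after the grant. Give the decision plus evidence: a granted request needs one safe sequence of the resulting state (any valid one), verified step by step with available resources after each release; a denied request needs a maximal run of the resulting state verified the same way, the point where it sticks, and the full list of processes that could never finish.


GRANT. The post-grant state is safe; one safe sequence: P4, P0, P8, P2, P6.
Key observation: post-grant, (1, 1, 0) remains, and an order beginning with P4 completes everyone.
Step-by-step check of the post-grant state:
  pool = (1, 1, 0)
  run P4 (needs (0, 0, 0), free (1, 1, 0)); after release of (3, 0, 0) the pool is (4, 1, 0)
  run P0 (needs (4, 0, 0), free (4, 1, 0)); after release of (0, 2, 1) the pool is (4, 3, 1)
  run P8 (needs (1, 0, 0), free (4, 3, 1)); after release of (0, 0, 2) the pool is (4, 3, 3)
  run P2 (needs (1, 3, 1), free (4, 3, 3)); after release of (0, 1, 0) the pool is (4, 4, 3)
  run P6 (needs (2, 2, 1), free (4, 4, 3)); after release of (1, 2, 1) the pool is (5, 6, 4)


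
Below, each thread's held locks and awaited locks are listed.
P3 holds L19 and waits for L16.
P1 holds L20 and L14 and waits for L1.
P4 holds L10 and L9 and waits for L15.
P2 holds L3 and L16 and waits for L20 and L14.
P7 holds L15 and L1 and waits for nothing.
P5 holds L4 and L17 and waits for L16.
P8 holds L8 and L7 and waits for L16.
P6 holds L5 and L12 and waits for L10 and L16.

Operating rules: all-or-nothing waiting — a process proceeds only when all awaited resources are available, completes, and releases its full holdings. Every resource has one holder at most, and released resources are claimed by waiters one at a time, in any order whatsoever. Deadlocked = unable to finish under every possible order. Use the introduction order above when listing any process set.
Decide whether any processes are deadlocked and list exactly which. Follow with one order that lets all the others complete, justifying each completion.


Nothing here is deadlocked.
Key observation: all waits point, directly or indirectly, at processes that can finish, so nothing is permanently blocked.
A valid finishing order for the others: P7, P1, P4, P2, P5, P6, P3, P8.
Check, step by step:
  P7 waits on nothing -> runs at once and releases L15 and L1
  P1 waits on L1 — all released -> runs and releases L20 and L14
  P4 waits on L15 — all released -> runs and releases L10 and L9
  P2 waits on L20 and L14 — all released -> runs and releases L3 and L16
  P5 waits on L16 — all released -> runs and releases L4 and L17
  P6 waits on L10 and L16 — all released -> runs and releases L5 and L12
  P3 waits on L16 — all released -> runs and releases L19
  P8 waits on L16 — all released -> runs and releases L8 and L7


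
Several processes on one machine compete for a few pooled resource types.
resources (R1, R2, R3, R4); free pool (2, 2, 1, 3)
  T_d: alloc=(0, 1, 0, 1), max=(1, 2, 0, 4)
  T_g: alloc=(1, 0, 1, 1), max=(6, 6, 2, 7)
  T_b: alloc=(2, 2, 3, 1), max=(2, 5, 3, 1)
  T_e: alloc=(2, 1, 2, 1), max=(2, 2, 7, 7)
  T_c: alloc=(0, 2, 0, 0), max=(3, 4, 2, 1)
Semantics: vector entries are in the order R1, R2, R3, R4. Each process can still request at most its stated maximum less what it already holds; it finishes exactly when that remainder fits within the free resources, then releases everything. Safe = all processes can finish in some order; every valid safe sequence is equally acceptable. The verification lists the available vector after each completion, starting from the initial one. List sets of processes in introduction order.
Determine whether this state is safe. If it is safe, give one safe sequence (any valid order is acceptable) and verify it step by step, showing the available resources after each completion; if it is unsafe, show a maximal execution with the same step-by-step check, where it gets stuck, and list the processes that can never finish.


The state is UNSAFE.
Key observation: the wall is R4: completing T_d, T_b, T_c brings the pool only to (4, 7, 4, 5), and all the rest need more.
A maximal execution: T_d, T_b, T_c — then nothing else fits. Walking it through:
  pool = (2, 2, 1, 3)
  run T_d (needs (1, 1, 0, 3), free (2, 2, 1, 3)); after release of (0, 1, 0, 1) the pool is (2, 3, 1, 4)
  run T_b (needs (0, 3, 0, 0), free (2, 3, 1, 4)); after release of (2, 2, 3, 1) the pool is (4, 5, 4, 5)
  run T_c (needs (3, 2, 2, 1), free (4, 5, 4, 5)); after release of (0, 2, 0, 0) the pool is (4, 7, 4, 5)
  T_g still needs (5, 6, 1, 6) but only (4, 7, 4, 5) is free — short on R1 and R4
  T_e still needs (0, 1, 5, 6) but only (4, 7, 4, 5) is free — short on R3 and R4
Never able to finish: T_g and T_e.


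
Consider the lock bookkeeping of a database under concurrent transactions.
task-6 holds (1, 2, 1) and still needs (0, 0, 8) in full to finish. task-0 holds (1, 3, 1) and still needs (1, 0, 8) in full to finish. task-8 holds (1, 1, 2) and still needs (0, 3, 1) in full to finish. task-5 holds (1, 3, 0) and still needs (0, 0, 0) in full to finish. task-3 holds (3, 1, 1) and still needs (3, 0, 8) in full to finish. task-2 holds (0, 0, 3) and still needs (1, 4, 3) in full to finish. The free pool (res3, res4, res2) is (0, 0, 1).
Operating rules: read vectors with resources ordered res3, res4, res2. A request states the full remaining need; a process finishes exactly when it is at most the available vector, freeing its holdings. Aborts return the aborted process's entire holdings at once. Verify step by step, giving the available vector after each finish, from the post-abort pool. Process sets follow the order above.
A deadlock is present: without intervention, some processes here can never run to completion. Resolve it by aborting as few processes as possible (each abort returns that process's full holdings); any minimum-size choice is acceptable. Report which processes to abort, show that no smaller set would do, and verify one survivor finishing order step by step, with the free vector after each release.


Abort task-6 and task-0.
Key observation: no ordering could ever have run task-3 before the abort of task-6 and task-0; with (2, 5, 2) back in the pool it fits at step 4.
No one abort is enough; case by case: task-6 alone leaves task-0 blocked (short on res2); task-0 alone leaves task-6 blocked (short on res2); task-8 alone leaves task-6 blocked (short on res2); task-5 alone leaves task-6 blocked (short on res2); task-3 alone leaves task-6 blocked (short on res2); task-2 alone leaves task-6 blocked (short on res2).
The survivors complete as task-8, task-2, task-5, task-3. Step-by-step check (starting from the post-abort pool):
  pool = (2, 5, 3)
  run task-8 (needs (0, 3, 1), free (2, 5, 3)); after release of (1, 1, 2) the pool is (3, 6, 5)
  run task-2 (needs (1, 4, 3), free (3, 6, 5)); after release of (0, 0, 3) the pool is (3, 6, 8)
  run task-5 (needs (0, 0, 0), free (3, 6, 8)); after release of (1, 3, 0) the pool is (4, 9, 8)
  run task-3 (needs (3, 0, 8), free (4, 9, 8)); after release of (3, 1, 1) the pool is (7, 10, 9)


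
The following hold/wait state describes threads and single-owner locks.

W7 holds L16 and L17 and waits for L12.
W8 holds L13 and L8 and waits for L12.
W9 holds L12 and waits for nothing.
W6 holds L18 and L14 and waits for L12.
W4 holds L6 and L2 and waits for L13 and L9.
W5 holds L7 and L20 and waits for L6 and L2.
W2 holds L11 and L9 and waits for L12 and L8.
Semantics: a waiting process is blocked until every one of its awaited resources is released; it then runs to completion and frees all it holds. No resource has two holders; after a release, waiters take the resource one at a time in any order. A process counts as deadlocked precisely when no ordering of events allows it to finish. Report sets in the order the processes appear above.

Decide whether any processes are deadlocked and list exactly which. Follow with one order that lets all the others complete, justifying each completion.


Nothing here is deadlocked.
Key observation: the wait relation is loop-free; peeling off processes with no waits unwinds the whole state.
One completion order for the rest: W9, W8, W2, W4, W7, W6, W5.
Step-by-step check:
  run W9 (it waits on nothing); releases L12
  W8: everything it awaited (L12) is free; runs, freeing L13 and L8
  W2: everything it awaited (L12 and L8) is free; runs, freeing L11 and L9
  W4: everything it awaited (L13 and L9) is free; runs, freeing L6 and L2
  W7: everything it awaited (L12) is free; runs, freeing L16 and L17
  W6: everything it awaited (L12) is free; runs, freeing L18 and L14
  W5: everything it awaited (L6 and L2) is free; runs, freeing L7 and L20


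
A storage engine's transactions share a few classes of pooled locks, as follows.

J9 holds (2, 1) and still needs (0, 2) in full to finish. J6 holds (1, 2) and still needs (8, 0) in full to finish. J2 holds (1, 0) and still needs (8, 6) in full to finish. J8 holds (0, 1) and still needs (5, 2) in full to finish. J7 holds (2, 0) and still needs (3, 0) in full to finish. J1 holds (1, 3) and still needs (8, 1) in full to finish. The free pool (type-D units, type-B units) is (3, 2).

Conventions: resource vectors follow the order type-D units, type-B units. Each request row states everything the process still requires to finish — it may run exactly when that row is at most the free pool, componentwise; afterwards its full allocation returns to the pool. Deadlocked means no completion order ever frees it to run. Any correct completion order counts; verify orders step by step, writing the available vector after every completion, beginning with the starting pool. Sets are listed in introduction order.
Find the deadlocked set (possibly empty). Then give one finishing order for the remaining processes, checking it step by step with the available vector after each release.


The deadlocked set is J6, J2 and J1.
Key observation: type-D units is the bottleneck — with J7, J9, J8 done the pool holds (7, 4), short of every remaining need.
One completion order for the rest: J7, J9, J8. Walking it through:
  pool = (3, 2)
  run J7 (needs (3, 0), free (3, 2)); after release of (2, 0) the pool is (5, 2)
  run J9 (needs (0, 2), free (5, 2)); after release of (2, 1) the pool is (7, 3)
  run J8 (needs (5, 2), free (7, 3)); after release of (0, 1) the pool is (7, 4)
The blocked processes can never fit:
  J6 still needs (8, 0) but only (7, 4) is free — short on type-D units
  J2 still needs (8, 6) but only (7, 4) is free — short on type-D units and type-B units
  J1 still needs (8, 1) but only (7, 4) is free — short on type-D units


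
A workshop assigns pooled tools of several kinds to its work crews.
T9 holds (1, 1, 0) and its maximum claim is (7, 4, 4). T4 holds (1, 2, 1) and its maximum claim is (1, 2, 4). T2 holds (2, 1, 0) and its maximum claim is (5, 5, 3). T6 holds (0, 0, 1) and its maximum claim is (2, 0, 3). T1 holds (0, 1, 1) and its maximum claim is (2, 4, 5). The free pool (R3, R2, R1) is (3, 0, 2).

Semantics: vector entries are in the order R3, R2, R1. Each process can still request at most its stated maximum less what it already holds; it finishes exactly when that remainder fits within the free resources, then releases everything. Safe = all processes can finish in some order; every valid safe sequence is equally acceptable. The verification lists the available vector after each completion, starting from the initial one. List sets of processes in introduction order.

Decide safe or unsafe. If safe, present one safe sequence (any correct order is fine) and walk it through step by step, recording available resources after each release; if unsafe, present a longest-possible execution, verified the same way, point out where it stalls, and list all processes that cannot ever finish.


UNSAFE — no complete ordering exists.
Key observation: after T6, T4 complete, (4, 2, 4) is the best the pool ever gets, yet each leftover process wants more R2.
A maximal execution: T6, T4 — then nothing else fits. Check, step by step:
  pool = (3, 0, 2)
  run T6 (needs (2, 0, 2), free (3, 0, 2)); after release of (0, 0, 1) the pool is (3, 0, 3)
  run T4 (needs (0, 0, 3), free (3, 0, 3)); after release of (1, 2, 1) the pool is (4, 2, 4)
  T9 cannot run: need (6, 3, 4) vs free (4, 2, 4) (insufficient R3 and R2)
  T2 cannot run: need (3, 4, 3) vs free (4, 2, 4) (insufficient R2)
  T1 cannot run: need (2, 3, 4) vs free (4, 2, 4) (insufficient R2)
Processes that can never finish: T9, T2 and T1.


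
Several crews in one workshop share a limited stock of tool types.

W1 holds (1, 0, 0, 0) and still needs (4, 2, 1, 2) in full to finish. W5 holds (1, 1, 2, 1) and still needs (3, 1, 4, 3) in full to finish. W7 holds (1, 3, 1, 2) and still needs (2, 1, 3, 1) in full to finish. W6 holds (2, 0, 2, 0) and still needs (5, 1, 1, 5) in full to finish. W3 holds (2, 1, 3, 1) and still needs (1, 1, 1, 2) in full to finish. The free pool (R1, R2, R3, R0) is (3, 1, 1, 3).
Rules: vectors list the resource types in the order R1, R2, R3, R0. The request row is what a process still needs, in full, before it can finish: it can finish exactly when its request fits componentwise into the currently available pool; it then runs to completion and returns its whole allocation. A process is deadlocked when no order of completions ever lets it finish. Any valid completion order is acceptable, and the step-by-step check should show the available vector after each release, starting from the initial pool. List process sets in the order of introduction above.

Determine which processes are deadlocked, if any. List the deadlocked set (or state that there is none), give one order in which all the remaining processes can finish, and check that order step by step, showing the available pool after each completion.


No process is deadlocked.
Key observation: no deadlock: W3 fits now, and the freed resources carry the rest through.
The rest can finish in the order W3, W7, W5, W6, W1. Step-by-step check:
  pool = (3, 1, 1, 3)
  W3: need (1, 1, 1, 2) fits (3, 1, 1, 3); releases (2, 1, 3, 1), pool now (5, 2, 4, 4)
  W7: need (2, 1, 3, 1) fits (5, 2, 4, 4); releases (1, 3, 1, 2), pool now (6, 5, 5, 6)
  W5: need (3, 1, 4, 3) fits (6, 5, 5, 6); releases (1, 1, 2, 1), pool now (7, 6, 7, 7)
  W6: need (5, 1, 1, 5) fits (7, 6, 7, 7); releases (2, 0, 2, 0), pool now (9, 6, 9, 7)
  W1: need (4, 2, 1, 2) fits (9, 6, 9, 7); releases (1, 0, 0, 0), pool now (10, 6, 9, 7)


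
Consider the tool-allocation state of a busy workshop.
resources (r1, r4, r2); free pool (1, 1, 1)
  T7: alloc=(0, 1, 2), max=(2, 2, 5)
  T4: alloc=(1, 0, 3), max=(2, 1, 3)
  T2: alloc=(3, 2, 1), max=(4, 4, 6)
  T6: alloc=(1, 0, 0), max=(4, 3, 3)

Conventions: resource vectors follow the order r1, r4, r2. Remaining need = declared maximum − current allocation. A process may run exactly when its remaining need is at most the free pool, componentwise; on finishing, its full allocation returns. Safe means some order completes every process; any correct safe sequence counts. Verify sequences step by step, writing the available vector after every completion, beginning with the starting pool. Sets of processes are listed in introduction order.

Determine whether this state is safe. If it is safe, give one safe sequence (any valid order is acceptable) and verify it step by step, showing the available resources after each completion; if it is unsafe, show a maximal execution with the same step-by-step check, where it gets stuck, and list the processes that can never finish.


The state is SAFE; one workable sequence: T4, T7, T2, T6.
Key observation: reading the order forward, T4 is the first process whose need (1, 1, 0) meets the free pool (1, 1, 1) exactly on a resource it requests.
Verifying each step:
  pool = (1, 1, 1)
  T4: need (1, 1, 0) fits (1, 1, 1); releases (1, 0, 3), pool now (2, 1, 4)
  T7: need (2, 1, 3) fits (2, 1, 4); releases (0, 1, 2), pool now (2, 2, 6)
  T2: need (1, 2, 5) fits (2, 2, 6); releases (3, 2, 1), pool now (5, 4, 7)
  T6: need (3, 3, 3) fits (5, 4, 7); releases (1, 0, 0), pool now (6, 4, 7)


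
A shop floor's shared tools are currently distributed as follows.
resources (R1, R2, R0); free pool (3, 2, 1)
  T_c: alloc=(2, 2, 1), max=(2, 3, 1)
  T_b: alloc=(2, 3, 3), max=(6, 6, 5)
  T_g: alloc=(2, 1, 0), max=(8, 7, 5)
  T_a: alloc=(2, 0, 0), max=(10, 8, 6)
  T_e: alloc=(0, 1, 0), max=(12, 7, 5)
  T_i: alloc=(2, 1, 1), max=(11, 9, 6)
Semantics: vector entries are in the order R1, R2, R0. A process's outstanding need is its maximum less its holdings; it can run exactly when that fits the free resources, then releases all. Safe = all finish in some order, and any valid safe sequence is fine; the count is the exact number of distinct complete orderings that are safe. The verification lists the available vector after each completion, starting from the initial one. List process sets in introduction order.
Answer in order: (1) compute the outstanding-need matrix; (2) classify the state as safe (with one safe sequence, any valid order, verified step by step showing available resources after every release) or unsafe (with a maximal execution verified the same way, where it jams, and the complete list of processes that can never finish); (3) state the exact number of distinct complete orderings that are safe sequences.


(1) Remaining need (order R1, R2, R0):
  T_c: (0, 1, 0)
  T_b: (4, 3, 2)
  T_g: (6, 6, 5)
  T_a: (8, 8, 6)
  T_e: (12, 6, 5)
  T_i: (9, 8, 5)
(2) SAFE. One safe sequence: T_c, T_b, T_g, T_i, T_a, T_e.
Key observation: at T_b the run first touches a limit — (4, 3, 2) against (5, 4, 2), exact on a resource it actually requests.
Step-by-step check:
  pool = (3, 2, 1)
  run T_c (needs (0, 1, 0), free (3, 2, 1)); after release of (2, 2, 1) the pool is (5, 4, 2)
  run T_b (needs (4, 3, 2), free (5, 4, 2)); after release of (2, 3, 3) the pool is (7, 7, 5)
  run T_g (needs (6, 6, 5), free (7, 7, 5)); after release of (2, 1, 0) the pool is (9, 8, 5)
  run T_i (needs (9, 8, 5), free (9, 8, 5)); after release of (2, 1, 1) the pool is (11, 9, 6)
  run T_a (needs (8, 8, 6), free (11, 9, 6)); after release of (2, 0, 0) the pool is (13, 9, 6)
  run T_e (needs (12, 6, 5), free (13, 9, 6)); after release of (0, 1, 0) the pool is (13, 10, 6)
(3) Precisely 1 of the possible complete orderings is a safe sequence.


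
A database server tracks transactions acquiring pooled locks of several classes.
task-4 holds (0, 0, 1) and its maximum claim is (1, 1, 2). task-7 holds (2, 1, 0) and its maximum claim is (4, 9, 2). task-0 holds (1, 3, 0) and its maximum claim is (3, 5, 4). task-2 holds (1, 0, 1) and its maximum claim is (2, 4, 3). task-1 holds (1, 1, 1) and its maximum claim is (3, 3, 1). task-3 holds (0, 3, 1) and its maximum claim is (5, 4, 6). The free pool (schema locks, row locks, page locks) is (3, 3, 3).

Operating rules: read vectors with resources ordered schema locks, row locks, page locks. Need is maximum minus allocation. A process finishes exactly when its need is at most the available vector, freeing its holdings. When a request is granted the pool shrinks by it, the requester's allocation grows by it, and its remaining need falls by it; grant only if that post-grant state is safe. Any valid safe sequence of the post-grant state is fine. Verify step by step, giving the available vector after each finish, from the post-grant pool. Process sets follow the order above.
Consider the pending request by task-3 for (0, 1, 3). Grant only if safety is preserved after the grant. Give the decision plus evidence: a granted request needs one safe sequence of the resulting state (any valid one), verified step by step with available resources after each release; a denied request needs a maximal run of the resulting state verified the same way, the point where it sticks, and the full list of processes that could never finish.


DENY: after the grant no complete ordering would exist.
Key observation: after task-1, task-4 the pool peaks at (4, 3, 2), and each blocked process is short somewhere: task-7 on row locks; task-0 on page locks; task-2 on row locks; task-3 on schema locks.
Pretend the grant happened; the run task-1, task-4 goes as far as possible. Step-by-step check:
  pool = (3, 2, 0)
  task-1: need (2, 2, 0) fits (3, 2, 0); releases (1, 1, 1), pool now (4, 3, 1)
  task-4: need (1, 1, 1) fits (4, 3, 1); releases (0, 0, 1), pool now (4, 3, 2)
  task-7 cannot run: need (2, 8, 2) vs free (4, 3, 2) (insufficient row locks)
  task-0 cannot run: need (2, 2, 4) vs free (4, 3, 2) (insufficient page locks)
  task-2 cannot run: need (1, 4, 2) vs free (4, 3, 2) (insufficient row locks)
  task-3 cannot run: need (5, 0, 2) vs free (4, 3, 2) (insufficient schema locks)
Had the request been granted, task-7, task-0, task-2 and task-3 could never finish.


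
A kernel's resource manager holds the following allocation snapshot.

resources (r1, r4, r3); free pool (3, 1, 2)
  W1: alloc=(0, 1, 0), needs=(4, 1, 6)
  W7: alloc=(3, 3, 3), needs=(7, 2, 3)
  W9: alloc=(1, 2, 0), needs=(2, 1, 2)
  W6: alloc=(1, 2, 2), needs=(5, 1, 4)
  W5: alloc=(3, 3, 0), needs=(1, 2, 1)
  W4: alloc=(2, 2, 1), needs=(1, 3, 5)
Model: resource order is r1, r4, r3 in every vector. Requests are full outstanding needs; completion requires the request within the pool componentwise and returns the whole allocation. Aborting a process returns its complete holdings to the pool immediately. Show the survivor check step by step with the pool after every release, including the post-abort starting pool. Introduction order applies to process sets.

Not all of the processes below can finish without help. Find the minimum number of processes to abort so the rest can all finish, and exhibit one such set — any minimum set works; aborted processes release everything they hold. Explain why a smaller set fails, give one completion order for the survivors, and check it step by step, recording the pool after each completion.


Abort W4.
Key observation: W7 could never have finished before the abort; with (2, 2, 1) returned by W4, it fits at step 2.
No smaller set exists: with zero aborts the deadlock remains.
Survivors finish in the order: W5, W7, W1, W9, W6. Walking it through (pool after the aborts first):
  pool = (5, 3, 3)
  W5: need (1, 2, 1) fits (5, 3, 3); releases (3, 3, 0), pool now (8, 6, 3)
  W7: need (7, 2, 3) fits (8, 6, 3); releases (3, 3, 3), pool now (11, 9, 6)
  W1: need (4, 1, 6) fits (11, 9, 6); releases (0, 1, 0), pool now (11, 10, 6)
  W9: need (2, 1, 2) fits (11, 10, 6); releases (1, 2, 0), pool now (12, 12, 6)
  W6: need (5, 1, 4) fits (12, 12, 6); releases (1, 2, 2), pool now (13, 14, 8)


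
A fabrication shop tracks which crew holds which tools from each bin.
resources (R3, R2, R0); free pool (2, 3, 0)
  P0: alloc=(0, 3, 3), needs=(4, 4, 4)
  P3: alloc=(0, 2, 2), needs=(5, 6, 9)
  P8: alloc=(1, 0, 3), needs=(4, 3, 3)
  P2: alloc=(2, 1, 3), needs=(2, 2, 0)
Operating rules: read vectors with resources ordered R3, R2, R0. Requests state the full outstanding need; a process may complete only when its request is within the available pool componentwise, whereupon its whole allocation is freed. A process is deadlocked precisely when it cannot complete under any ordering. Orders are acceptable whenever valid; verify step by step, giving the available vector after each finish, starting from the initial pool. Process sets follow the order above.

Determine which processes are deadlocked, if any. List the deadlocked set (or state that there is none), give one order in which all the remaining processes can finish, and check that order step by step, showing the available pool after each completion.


Nothing here is deadlocked.
Key observation: no deadlock: P2 fits now, and the freed resources carry the rest through.
The rest can finish in the order P2, P8, P0, P3. Verifying each step:
  pool = (2, 3, 0)
  P2 needs (2, 2, 0) <= (2, 3, 0) -> finishes; pool += (2, 1, 3) = (4, 4, 3)
  P8 needs (4, 3, 3) <= (4, 4, 3) -> finishes; pool += (1, 0, 3) = (5, 4, 6)
  P0 needs (4, 4, 4) <= (5, 4, 6) -> finishes; pool += (0, 3, 3) = (5, 7, 9)
  P3 needs (5, 6, 9) <= (5, 7, 9) -> finishes; pool += (0, 2, 2) = (5, 9, 11)
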